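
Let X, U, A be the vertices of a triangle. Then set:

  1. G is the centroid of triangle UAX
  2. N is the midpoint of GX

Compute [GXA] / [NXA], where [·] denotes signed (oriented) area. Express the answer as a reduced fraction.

[GXA]:[NXA] = 2

Choose coordinates X = (0, 0), U = (1, 0), A = (0, 1).
1. G is the centroid of triangle UAX ⇒ G = (1/3, 1/3)
2. N is the midpoint of GX ⇒ N = (1/6, 1/6)
2·[GXA] = -1/3, 2·[NXA] = -1/6
[GXA]:[NXA] = -1/3:-1/6 = 2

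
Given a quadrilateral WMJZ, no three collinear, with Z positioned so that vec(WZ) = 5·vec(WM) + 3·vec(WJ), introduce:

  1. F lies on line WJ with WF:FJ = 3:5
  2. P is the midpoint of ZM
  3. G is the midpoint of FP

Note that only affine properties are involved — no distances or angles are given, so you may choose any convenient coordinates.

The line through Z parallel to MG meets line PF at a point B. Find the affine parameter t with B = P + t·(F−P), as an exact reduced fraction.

t = -1/2

Assign W = (0, 0), M = (1, 0), J = (0, 1), Z = (5, 3) — the answer is frame-independent, so this choice is without loss of generality.
1. F lies on line WJ with WF:FJ = 3:5 ⇒ F = (0, 3/8)
2. P is the midpoint of ZM ⇒ P = (3, 3/2)
3. G is the midpoint of FP ⇒ G = (3/2, 15/16)
through Z parallel to MG: direction (1/2, 15/16); meets PF at B = (9/2, 33/16)
B = P + t·(F−P) with t = -1/2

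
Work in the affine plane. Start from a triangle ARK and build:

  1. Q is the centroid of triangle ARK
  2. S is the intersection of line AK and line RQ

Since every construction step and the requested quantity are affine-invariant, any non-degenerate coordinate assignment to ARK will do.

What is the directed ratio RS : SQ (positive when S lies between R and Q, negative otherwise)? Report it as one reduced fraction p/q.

Choose coordinates A = (0, 0), R = (1, 0), K = (0, 1).
1. Q is the centroid of triangle ARK ⇒ Q = (1/3, 1/3)
2. S is the intersection of line AK and line RQ ⇒ S = (0, 1/2)
S = R + t·(Q−R) with t = 3/2, so RS:SQ = t:(1−t) = 3/2:-1/2

RS:SQ = -3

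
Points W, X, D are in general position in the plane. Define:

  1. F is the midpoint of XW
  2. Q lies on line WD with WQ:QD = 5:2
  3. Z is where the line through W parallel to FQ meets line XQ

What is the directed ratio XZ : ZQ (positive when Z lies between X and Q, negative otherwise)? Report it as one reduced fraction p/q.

Assign W = (0, 0), X = (1, 0), D = (0, 1) — the answer is frame-independent, so this choice is without loss of generality.
1. F is the midpoint of XW ⇒ F = (1/2, 0)
2. Q lies on line WD with WQ:QD = 5:2 ⇒ Q = (0, 5/7)
3. Z is where the line through W parallel to FQ meets line XQ ⇒ Z = (-1, 10/7)
Z = X + t·(Q−X) with t = 2, so XZ:ZQ = t:(1−t) = 2:-1

XZ:ZQ = -2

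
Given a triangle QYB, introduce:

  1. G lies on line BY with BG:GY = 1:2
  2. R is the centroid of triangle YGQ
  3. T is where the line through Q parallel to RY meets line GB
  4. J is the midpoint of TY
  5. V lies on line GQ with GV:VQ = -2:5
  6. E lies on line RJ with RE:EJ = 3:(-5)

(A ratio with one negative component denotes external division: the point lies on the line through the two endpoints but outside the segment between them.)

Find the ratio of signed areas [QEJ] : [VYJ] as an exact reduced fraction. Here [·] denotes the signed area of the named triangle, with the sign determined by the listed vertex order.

Choose coordinates Q = (0, 0), Y = (1, 0), B = (0, 1).
1. G lies on line BY with BG:GY = 1:2 ⇒ G = (1/3, 2/3)
2. R is the centroid of triangle YGQ ⇒ R = (4/9, 2/9)
3. T is where the line through Q parallel to RY meets line GB ⇒ T = (5/3, -2/3)
4. J is the midpoint of TY ⇒ J = (4/3, -1/3)
5. V lies on line GQ with GV:VQ = -2:5 ⇒ V = (5/9, 10/9)
6. E lies on line RJ with RE:EJ = 3:(-5) ⇒ E = (-8/9, 19/18)
2·[QEJ] = -10/9, 2·[VYJ] = 2/9
[QEJ]:[VYJ] = -10/9:2/9 = -5

[QEJ]:[VYJ] = -5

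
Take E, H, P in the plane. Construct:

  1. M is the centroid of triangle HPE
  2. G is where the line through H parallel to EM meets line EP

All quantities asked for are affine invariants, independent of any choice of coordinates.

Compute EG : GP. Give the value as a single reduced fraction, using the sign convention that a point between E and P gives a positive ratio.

EG:GP = -1/2

Choose coordinates E = (0, 0), H = (1, 0), P = (0, 1).
1. M is the centroid of triangle HPE ⇒ M = (1/3, 1/3)
2. G is where the line through H parallel to EM meets line EP ⇒ G = (0, -1)
G = E + t·(P−E) with t = -1, so EG:GP = t:(1−t) = -1:2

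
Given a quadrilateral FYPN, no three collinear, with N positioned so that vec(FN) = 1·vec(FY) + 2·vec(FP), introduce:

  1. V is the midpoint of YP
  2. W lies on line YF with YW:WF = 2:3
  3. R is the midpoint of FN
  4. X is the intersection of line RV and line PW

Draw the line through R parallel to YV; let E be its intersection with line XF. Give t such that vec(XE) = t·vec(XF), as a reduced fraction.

t = -5/4

Work in coordinates with F = (0, 0), Y = (1, 0), P = (0, 1), N = (1, 2).
1. V is the midpoint of YP ⇒ V = (1/2, 1/2)
2. W lies on line YF with YW:WF = 2:3 ⇒ W = (3/5, 0)
3. R is the midpoint of FN ⇒ R = (1/2, 1)
4. X is the intersection of line RV and line PW ⇒ X = (1/2, 1/6)
through R parallel to YV: direction (-1/2, 1/2); meets XF at E = (9/8, 3/8)
E = X + t·(F−X) with t = -5/4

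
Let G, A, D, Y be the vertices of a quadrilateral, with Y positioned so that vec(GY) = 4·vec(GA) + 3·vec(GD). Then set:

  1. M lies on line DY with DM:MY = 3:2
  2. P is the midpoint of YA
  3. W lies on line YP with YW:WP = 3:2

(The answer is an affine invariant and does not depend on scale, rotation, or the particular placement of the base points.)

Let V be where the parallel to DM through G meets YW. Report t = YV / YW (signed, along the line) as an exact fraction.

t = 20/9

Choose coordinates G = (0, 0), A = (1, 0), D = (0, 1), Y = (4, 3).
1. M lies on line DY with DM:MY = 3:2 ⇒ M = (12/5, 11/5)
2. P is the midpoint of YA ⇒ P = (5/2, 3/2)
3. W lies on line YP with YW:WP = 3:2 ⇒ W = (31/10, 21/10)
through G parallel to DM: direction (12/5, 6/5); meets YW at V = (2, 1)
V = Y + t·(W−Y) with t = 20/9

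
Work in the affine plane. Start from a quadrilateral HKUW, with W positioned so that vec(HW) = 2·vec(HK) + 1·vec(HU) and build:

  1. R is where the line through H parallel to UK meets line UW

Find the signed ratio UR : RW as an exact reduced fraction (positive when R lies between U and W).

UR:RW = -1/3

Set H = (0, 0), K = (1, 0), U = (0, 1), W = (2, 1); any affine frame gives the same invariant.
1. R is where the line through H parallel to UK meets line UW ⇒ R = (-1, 1)
R = U + t·(W−U) with t = -1/2, so UR:RW = t:(1−t) = -1/2:3/2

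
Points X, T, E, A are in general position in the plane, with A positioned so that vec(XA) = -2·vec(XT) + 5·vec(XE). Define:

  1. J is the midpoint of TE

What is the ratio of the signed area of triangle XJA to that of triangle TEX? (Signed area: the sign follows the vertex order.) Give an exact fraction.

Assign X = (0, 0), T = (1, 0), E = (0, 1), A = (-2, 5) — the answer is frame-independent, so this choice is without loss of generality.
1. J is the midpoint of TE ⇒ J = (1/2, 1/2)
2·[XJA] = 7/2, 2·[TEX] = 1
[XJA]:[TEX] = 7/2:1 = 7/2

[XJA]:[TEX] = 7/2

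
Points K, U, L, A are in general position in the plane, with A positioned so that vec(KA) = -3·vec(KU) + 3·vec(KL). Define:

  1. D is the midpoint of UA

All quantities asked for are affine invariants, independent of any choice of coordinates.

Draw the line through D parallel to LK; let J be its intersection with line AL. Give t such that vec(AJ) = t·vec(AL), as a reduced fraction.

t = 2/3

Assign K = (0, 0), U = (1, 0), L = (0, 1), A = (-3, 3) — the answer is frame-independent, so this choice is without loss of generality.
1. D is the midpoint of UA ⇒ D = (-1, 3/2)
through D parallel to LK: direction (0, -1); meets AL at J = (-1, 5/3)
J = A + t·(L−A) with t = 2/3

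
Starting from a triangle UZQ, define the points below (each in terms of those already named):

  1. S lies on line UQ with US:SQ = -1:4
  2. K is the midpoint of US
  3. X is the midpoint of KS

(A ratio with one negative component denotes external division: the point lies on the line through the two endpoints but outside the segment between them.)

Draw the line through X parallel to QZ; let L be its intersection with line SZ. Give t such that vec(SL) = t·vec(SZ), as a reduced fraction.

t = 1/16

Assign U = (0, 0), Z = (1, 0), Q = (0, 1) — the answer is frame-independent, so this choice is without loss of generality.
1. S lies on line UQ with US:SQ = -1:4 ⇒ S = (0, -1/3)
2. K is the midpoint of US ⇒ K = (0, -1/6)
3. X is the midpoint of KS ⇒ X = (0, -1/4)
through X parallel to QZ: direction (1, -1); meets SZ at L = (1/16, -5/16)
L = S + t·(Z−S) with t = 1/16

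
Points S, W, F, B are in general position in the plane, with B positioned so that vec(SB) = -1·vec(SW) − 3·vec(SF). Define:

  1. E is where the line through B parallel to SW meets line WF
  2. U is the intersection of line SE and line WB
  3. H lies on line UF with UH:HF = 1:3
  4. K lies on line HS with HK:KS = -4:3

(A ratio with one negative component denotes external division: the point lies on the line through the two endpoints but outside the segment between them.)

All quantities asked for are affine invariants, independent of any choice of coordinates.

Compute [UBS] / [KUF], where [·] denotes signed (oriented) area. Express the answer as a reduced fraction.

[UBS]:[KUF] = -15/16

Choose coordinates S = (0, 0), W = (1, 0), F = (0, 1), B = (-1, -3).
1. E is where the line through B parallel to SW meets line WF ⇒ E = (4, -3)
2. U is the intersection of line SE and line WB ⇒ U = (2/3, -1/2)
3. H lies on line UF with UH:HF = 1:3 ⇒ H = (1/2, -1/8)
4. K lies on line HS with HK:KS = -4:3 ⇒ K = (-3/2, 3/8)
2·[UBS] = -5/2, 2·[KUF] = 8/3
[UBS]:[KUF] = -5/2:8/3 = -15/16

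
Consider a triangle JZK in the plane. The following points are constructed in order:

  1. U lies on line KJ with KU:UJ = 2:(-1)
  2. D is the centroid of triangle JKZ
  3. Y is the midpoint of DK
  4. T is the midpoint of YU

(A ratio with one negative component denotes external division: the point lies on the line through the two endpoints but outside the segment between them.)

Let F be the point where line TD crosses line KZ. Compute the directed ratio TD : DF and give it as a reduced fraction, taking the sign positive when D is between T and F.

Work in coordinates with J = (0, 0), Z = (1, 0), K = (0, 1).
1. U lies on line KJ with KU:UJ = 2:(-1) ⇒ U = (0, -1)
2. D is the centroid of triangle JKZ ⇒ D = (1/3, 1/3)
3. Y is the midpoint of DK ⇒ Y = (1/6, 2/3)
4. T is the midpoint of YU ⇒ T = (1/12, -1/6)
line TD meets KZ at F = (4/9, 5/9)
D = T + t·(F−T) with t = 9/13, so TD:DF = 9/13:4/13

TD:DF = 9/4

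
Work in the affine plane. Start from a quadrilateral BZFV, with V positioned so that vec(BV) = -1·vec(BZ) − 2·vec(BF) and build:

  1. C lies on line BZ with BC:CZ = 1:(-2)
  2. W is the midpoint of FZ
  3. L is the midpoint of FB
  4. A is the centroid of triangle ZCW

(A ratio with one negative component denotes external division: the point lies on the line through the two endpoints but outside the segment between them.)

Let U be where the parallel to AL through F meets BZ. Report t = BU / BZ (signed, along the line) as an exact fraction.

Set B = (0, 0), Z = (1, 0), F = (0, 1), V = (-1, -2); any affine frame gives the same invariant.
1. C lies on line BZ with BC:CZ = 1:(-2) ⇒ C = (-1, 0)
2. W is the midpoint of FZ ⇒ W = (1/2, 1/2)
3. L is the midpoint of FB ⇒ L = (0, 1/2)
4. A is the centroid of triangle ZCW ⇒ A = (1/6, 1/6)
through F parallel to AL: direction (-1/6, 1/3); meets BZ at U = (1/2, 0)
U = B + t·(Z−B) with t = 1/2

t = 1/2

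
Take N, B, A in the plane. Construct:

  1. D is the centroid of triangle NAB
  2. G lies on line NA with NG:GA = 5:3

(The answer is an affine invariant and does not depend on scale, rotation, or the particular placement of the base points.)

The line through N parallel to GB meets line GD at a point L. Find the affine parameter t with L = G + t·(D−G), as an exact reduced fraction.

Choose coordinates N = (0, 0), B = (1, 0), A = (0, 1).
1. D is the centroid of triangle NAB ⇒ D = (1/3, 1/3)
2. G lies on line NA with NG:GA = 5:3 ⇒ G = (0, 5/8)
through N parallel to GB: direction (1, -5/8); meets GD at L = (5/2, -25/16)
L = G + t·(D−G) with t = 15/2

t = 15/2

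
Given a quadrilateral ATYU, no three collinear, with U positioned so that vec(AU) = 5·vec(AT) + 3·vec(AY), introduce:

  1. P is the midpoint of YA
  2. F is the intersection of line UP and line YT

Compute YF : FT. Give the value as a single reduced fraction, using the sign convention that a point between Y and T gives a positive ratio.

YF:FT = 1/2

Work in coordinates with A = (0, 0), T = (1, 0), Y = (0, 1), U = (5, 3).
1. P is the midpoint of YA ⇒ P = (0, 1/2)
2. F is the intersection of line UP and line YT ⇒ F = (1/3, 2/3)
F = Y + t·(T−Y) with t = 1/3, so YF:FT = t:(1−t) = 1/3:2/3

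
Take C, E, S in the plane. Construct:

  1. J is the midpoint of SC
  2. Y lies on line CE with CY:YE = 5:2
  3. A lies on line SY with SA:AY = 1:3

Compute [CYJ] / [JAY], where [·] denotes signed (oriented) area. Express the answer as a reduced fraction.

[CYJ]:[JAY] = -4/3

Work in coordinates with C = (0, 0), E = (1, 0), S = (0, 1).
1. J is the midpoint of SC ⇒ J = (0, 1/2)
2. Y lies on line CE with CY:YE = 5:2 ⇒ Y = (5/7, 0)
3. A lies on line SY with SA:AY = 1:3 ⇒ A = (5/28, 3/4)
2·[CYJ] = 5/14, 2·[JAY] = -15/56
[CYJ]:[JAY] = 5/14:-15/56 = -4/3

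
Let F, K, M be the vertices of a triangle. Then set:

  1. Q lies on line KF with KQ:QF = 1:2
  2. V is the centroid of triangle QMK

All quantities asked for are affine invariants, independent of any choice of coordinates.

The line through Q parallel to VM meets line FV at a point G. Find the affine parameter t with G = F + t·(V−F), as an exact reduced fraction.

Set F = (0, 0), K = (1, 0), M = (0, 1); any affine frame gives the same invariant.
1. Q lies on line KF with KQ:QF = 1:2 ⇒ Q = (2/3, 0)
2. V is the centroid of triangle QMK ⇒ V = (5/9, 1/3)
through Q parallel to VM: direction (-5/9, 2/3); meets FV at G = (4/9, 4/15)
G = F + t·(V−F) with t = 4/5

t = 4/5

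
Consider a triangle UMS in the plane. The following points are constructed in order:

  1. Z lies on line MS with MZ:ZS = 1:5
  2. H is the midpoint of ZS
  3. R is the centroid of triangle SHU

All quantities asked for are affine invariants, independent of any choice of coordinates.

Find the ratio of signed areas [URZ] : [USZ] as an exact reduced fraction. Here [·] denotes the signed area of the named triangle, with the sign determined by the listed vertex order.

[URZ]:[USZ] = 1/2

Set U = (0, 0), M = (1, 0), S = (0, 1); any affine frame gives the same invariant.
1. Z lies on line MS with MZ:ZS = 1:5 ⇒ Z = (5/6, 1/6)
2. H is the midpoint of ZS ⇒ H = (5/12, 7/12)
3. R is the centroid of triangle SHU ⇒ R = (5/36, 19/36)
2·[URZ] = -5/12, 2·[USZ] = -5/6
[URZ]:[USZ] = -5/12:-5/6 = 1/2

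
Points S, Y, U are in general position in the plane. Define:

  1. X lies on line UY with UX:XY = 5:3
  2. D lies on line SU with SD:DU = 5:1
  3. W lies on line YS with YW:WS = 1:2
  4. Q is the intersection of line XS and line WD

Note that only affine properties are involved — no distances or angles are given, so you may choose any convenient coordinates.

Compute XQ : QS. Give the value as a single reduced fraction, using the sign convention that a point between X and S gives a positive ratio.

XQ:QS = 31/80

Choose coordinates S = (0, 0), Y = (1, 0), U = (0, 1).
1. X lies on line UY with UX:XY = 5:3 ⇒ X = (5/8, 3/8)
2. D lies on line SU with SD:DU = 5:1 ⇒ D = (0, 5/6)
3. W lies on line YS with YW:WS = 1:2 ⇒ W = (2/3, 0)
4. Q is the intersection of line XS and line WD ⇒ Q = (50/111, 10/37)
Q = X + t·(S−X) with t = 31/111, so XQ:QS = t:(1−t) = 31/111:80/111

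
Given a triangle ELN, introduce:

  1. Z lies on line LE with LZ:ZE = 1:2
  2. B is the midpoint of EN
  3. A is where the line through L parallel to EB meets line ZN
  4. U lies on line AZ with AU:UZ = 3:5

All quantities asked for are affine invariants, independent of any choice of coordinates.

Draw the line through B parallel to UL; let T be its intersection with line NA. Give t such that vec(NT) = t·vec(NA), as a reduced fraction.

t = 1/8

Set E = (0, 0), L = (1, 0), N = (0, 1); any affine frame gives the same invariant.
1. Z lies on line LE with LZ:ZE = 1:2 ⇒ Z = (2/3, 0)
2. B is the midpoint of EN ⇒ B = (0, 1/2)
3. A is where the line through L parallel to EB meets line ZN ⇒ A = (1, -1/2)
4. U lies on line AZ with AU:UZ = 3:5 ⇒ U = (7/8, -5/16)
through B parallel to UL: direction (1/8, 5/16); meets NA at T = (1/8, 13/16)
T = N + t·(A−N) with t = 1/8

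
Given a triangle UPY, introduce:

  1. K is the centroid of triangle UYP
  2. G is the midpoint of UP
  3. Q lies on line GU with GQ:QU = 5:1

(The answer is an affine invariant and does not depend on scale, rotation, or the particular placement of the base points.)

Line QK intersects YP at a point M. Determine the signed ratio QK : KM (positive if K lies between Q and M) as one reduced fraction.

QK:KM = 7/4

Assign U = (0, 0), P = (1, 0), Y = (0, 1) — the answer is frame-independent, so this choice is without loss of generality.
1. K is the centroid of triangle UYP ⇒ K = (1/3, 1/3)
2. G is the midpoint of UP ⇒ G = (1/2, 0)
3. Q lies on line GU with GQ:QU = 5:1 ⇒ Q = (1/12, 0)
line QK meets YP at M = (10/21, 11/21)
K = Q + t·(M−Q) with t = 7/11, so QK:KM = 7/11:4/11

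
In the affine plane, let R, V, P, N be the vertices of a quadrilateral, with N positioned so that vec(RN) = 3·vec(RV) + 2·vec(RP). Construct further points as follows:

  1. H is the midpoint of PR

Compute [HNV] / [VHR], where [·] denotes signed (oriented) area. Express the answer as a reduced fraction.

[HNV]:[VHR] = -6

Set R = (0, 0), V = (1, 0), P = (0, 1), N = (3, 2); any affine frame gives the same invariant.
1. H is the midpoint of PR ⇒ H = (0, 1/2)
2·[HNV] = -3, 2·[VHR] = 1/2
[HNV]:[VHR] = -3:1/2 = -6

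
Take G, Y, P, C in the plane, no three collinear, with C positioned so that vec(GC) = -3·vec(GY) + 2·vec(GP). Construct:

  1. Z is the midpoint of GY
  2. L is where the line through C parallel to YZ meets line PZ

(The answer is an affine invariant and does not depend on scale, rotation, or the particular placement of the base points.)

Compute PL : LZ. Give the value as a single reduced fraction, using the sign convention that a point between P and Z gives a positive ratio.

Work in coordinates with G = (0, 0), Y = (1, 0), P = (0, 1), C = (-3, 2).
1. Z is the midpoint of GY ⇒ Z = (1/2, 0)
2. L is where the line through C parallel to YZ meets line PZ ⇒ L = (-1/2, 2)
L = P + t·(Z−P) with t = -1, so PL:LZ = t:(1−t) = -1:2

PL:LZ = -1/2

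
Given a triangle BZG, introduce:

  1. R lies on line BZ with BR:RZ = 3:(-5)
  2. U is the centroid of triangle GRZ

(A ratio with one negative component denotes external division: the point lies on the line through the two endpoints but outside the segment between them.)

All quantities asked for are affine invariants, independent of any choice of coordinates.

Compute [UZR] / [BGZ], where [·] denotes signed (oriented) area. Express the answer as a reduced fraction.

Set B = (0, 0), Z = (1, 0), G = (0, 1); any affine frame gives the same invariant.
1. R lies on line BZ with BR:RZ = 3:(-5) ⇒ R = (-3/2, 0)
2. U is the centroid of triangle GRZ ⇒ U = (-1/6, 1/3)
2·[UZR] = -5/6, 2·[BGZ] = -1
[UZR]:[BGZ] = -5/6:-1 = 5/6

[UZR]:[BGZ] = 5/6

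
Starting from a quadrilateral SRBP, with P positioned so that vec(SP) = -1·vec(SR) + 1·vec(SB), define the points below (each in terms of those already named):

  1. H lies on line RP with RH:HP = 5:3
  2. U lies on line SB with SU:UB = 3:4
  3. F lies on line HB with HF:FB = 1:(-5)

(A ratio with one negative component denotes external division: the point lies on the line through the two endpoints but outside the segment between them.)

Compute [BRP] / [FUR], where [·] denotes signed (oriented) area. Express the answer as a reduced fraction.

[BRP]:[FUR] = 32

Work in coordinates with S = (0, 0), R = (1, 0), B = (0, 1), P = (-1, 1).
1. H lies on line RP with RH:HP = 5:3 ⇒ H = (-1/4, 5/8)
2. U lies on line SB with SU:UB = 3:4 ⇒ U = (0, 3/7)
3. F lies on line HB with HF:FB = 1:(-5) ⇒ F = (-5/16, 17/32)
2·[BRP] = -1, 2·[FUR] = -1/32
[BRP]:[FUR] = -1:-1/32 = 32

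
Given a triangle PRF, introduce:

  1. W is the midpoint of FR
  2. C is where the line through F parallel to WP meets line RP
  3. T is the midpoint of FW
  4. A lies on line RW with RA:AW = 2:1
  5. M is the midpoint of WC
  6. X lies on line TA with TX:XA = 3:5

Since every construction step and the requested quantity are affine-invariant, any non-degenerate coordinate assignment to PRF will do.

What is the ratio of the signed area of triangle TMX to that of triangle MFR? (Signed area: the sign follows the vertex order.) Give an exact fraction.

[TMX]:[MFR] = -5/32

Choose coordinates P = (0, 0), R = (1, 0), F = (0, 1).
1. W is the midpoint of FR ⇒ W = (1/2, 1/2)
2. C is where the line through F parallel to WP meets line RP ⇒ C = (-1, 0)
3. T is the midpoint of FW ⇒ T = (1/4, 3/4)
4. A lies on line RW with RA:AW = 2:1 ⇒ A = (2/3, 1/3)
5. M is the midpoint of WC ⇒ M = (-1/4, 1/4)
6. X lies on line TA with TX:XA = 3:5 ⇒ X = (13/32, 19/32)
2·[TMX] = 5/32, 2·[MFR] = -1
[TMX]:[MFR] = 5/32:-1 = -5/32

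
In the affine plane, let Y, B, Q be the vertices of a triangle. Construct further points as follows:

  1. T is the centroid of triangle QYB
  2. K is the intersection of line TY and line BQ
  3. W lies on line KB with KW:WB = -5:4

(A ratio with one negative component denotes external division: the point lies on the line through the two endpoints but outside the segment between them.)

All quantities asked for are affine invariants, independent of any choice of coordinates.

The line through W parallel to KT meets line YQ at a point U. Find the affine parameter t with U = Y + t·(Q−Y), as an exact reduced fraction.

t = -5

Work in coordinates with Y = (0, 0), B = (1, 0), Q = (0, 1).
1. T is the centroid of triangle QYB ⇒ T = (1/3, 1/3)
2. K is the intersection of line TY and line BQ ⇒ K = (1/2, 1/2)
3. W lies on line KB with KW:WB = -5:4 ⇒ W = (3, -2)
through W parallel to KT: direction (-1/6, -1/6); meets YQ at U = (0, -5)
U = Y + t·(Q−Y) with t = -5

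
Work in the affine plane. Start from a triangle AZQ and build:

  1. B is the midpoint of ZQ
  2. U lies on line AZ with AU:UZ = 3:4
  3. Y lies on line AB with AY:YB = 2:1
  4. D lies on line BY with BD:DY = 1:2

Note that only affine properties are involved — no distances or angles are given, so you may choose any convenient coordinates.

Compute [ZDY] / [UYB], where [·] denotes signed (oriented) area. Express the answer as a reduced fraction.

[ZDY]:[UYB] = -14/9

Choose coordinates A = (0, 0), Z = (1, 0), Q = (0, 1).
1. B is the midpoint of ZQ ⇒ B = (1/2, 1/2)
2. U lies on line AZ with AU:UZ = 3:4 ⇒ U = (3/7, 0)
3. Y lies on line AB with AY:YB = 2:1 ⇒ Y = (1/3, 1/3)
4. D lies on line BY with BD:DY = 1:2 ⇒ D = (4/9, 4/9)
2·[ZDY] = 1/9, 2·[UYB] = -1/14
[ZDY]:[UYB] = 1/9:-1/14 = -14/9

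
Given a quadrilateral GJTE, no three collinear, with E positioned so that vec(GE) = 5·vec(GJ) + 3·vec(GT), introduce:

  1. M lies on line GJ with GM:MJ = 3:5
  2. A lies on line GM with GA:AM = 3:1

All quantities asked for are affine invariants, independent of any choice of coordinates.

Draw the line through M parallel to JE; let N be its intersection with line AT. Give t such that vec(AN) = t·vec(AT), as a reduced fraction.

Set G = (0, 0), J = (1, 0), T = (0, 1), E = (5, 3); any affine frame gives the same invariant.
1. M lies on line GJ with GM:MJ = 3:5 ⇒ M = (3/8, 0)
2. A lies on line GM with GA:AM = 3:1 ⇒ A = (9/32, 0)
through M parallel to JE: direction (4, 3); meets AT at N = (369/1240, -9/155)
N = A + t·(T−A) with t = -9/155

t = -9/155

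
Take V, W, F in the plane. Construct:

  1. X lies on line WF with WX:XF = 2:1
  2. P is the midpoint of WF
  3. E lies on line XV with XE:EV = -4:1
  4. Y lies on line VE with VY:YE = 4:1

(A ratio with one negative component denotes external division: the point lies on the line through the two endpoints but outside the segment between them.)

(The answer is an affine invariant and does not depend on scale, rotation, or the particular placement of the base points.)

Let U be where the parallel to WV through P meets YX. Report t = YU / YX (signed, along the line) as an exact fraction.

t = 61/76

Work in coordinates with V = (0, 0), W = (1, 0), F = (0, 1).
1. X lies on line WF with WX:XF = 2:1 ⇒ X = (1/3, 2/3)
2. P is the midpoint of WF ⇒ P = (1/2, 1/2)
3. E lies on line XV with XE:EV = -4:1 ⇒ E = (-1/9, -2/9)
4. Y lies on line VE with VY:YE = 4:1 ⇒ Y = (-4/45, -8/45)
through P parallel to WV: direction (-1, 0); meets YX at U = (1/4, 1/2)
U = Y + t·(X−Y) with t = 61/76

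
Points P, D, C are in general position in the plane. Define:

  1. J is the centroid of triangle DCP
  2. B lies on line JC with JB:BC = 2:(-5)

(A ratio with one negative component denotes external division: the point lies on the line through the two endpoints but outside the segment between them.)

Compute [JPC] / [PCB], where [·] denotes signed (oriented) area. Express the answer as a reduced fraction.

[JPC]:[PCB] = 3/5

Assign P = (0, 0), D = (1, 0), C = (0, 1) — the answer is frame-independent, so this choice is without loss of generality.
1. J is the centroid of triangle DCP ⇒ J = (1/3, 1/3)
2. B lies on line JC with JB:BC = 2:(-5) ⇒ B = (5/9, -1/9)
2·[JPC] = -1/3, 2·[PCB] = -5/9
[JPC]:[PCB] = -1/3:-5/9 = 3/5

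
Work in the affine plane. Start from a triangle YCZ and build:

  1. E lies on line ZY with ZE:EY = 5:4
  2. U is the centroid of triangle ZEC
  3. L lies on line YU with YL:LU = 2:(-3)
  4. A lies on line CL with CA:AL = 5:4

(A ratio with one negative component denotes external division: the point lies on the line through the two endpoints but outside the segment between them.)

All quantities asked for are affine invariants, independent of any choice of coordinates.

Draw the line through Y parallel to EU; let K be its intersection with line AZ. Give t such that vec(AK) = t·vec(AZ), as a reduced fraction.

Set Y = (0, 0), C = (1, 0), Z = (0, 1); any affine frame gives the same invariant.
1. E lies on line ZY with ZE:EY = 5:4 ⇒ E = (0, 4/9)
2. U is the centroid of triangle ZEC ⇒ U = (1/3, 13/27)
3. L lies on line YU with YL:LU = 2:(-3) ⇒ L = (-2/3, -26/27)
4. A lies on line CL with CA:AL = 5:4 ⇒ A = (2/27, -130/243)
through Y parallel to EU: direction (1/3, 1/27); meets AZ at K = (6/125, 2/375)
K = A + t·(Z−A) with t = 44/125

t = 44/125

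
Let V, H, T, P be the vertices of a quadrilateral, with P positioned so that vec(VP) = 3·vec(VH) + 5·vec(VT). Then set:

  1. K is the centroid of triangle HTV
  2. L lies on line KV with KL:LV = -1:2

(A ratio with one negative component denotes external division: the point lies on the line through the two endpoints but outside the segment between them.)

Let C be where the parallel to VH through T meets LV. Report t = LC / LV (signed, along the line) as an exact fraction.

Assign V = (0, 0), H = (1, 0), T = (0, 1), P = (3, 5) — the answer is frame-independent, so this choice is without loss of generality.
1. K is the centroid of triangle HTV ⇒ K = (1/3, 1/3)
2. L lies on line KV with KL:LV = -1:2 ⇒ L = (2/3, 2/3)
through T parallel to VH: direction (1, 0); meets LV at C = (1, 1)
C = L + t·(V−L) with t = -1/2

t = -1/2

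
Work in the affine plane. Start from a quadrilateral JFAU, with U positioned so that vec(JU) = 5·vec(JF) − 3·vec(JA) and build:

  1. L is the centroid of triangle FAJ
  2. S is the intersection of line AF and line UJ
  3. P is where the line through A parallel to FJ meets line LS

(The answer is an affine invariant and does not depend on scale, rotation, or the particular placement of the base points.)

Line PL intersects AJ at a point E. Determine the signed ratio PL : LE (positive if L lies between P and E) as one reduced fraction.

Set J = (0, 0), F = (1, 0), A = (0, 1), U = (5, -3); any affine frame gives the same invariant.
1. L is the centroid of triangle FAJ ⇒ L = (1/3, 1/3)
2. S is the intersection of line AF and line UJ ⇒ S = (5/2, -3/2)
3. P is where the line through A parallel to FJ meets line LS ⇒ P = (-5/11, 1)
line PL meets AJ at E = (0, 8/13)
L = P + t·(E−P) with t = 26/15, so PL:LE = 26/15:-11/15

PL:LE = -26/11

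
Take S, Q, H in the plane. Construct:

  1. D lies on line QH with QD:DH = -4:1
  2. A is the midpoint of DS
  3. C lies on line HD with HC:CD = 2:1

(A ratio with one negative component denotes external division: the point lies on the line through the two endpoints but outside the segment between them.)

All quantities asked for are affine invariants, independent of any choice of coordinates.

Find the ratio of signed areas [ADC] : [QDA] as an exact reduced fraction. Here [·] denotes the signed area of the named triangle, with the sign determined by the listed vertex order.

Choose coordinates S = (0, 0), Q = (1, 0), H = (0, 1).
1. D lies on line QH with QD:DH = -4:1 ⇒ D = (-1/3, 4/3)
2. A is the midpoint of DS ⇒ A = (-1/6, 2/3)
3. C lies on line HD with HC:CD = 2:1 ⇒ C = (-2/9, 11/9)
2·[ADC] = -1/18, 2·[QDA] = 2/3
[ADC]:[QDA] = -1/18:2/3 = -1/12

[ADC]:[QDA] = -1/12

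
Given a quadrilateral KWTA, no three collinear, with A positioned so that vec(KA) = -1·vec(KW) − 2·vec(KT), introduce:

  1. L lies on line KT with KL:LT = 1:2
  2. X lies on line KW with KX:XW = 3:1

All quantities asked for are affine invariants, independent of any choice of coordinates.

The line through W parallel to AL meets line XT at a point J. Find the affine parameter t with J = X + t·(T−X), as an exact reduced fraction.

Set K = (0, 0), W = (1, 0), T = (0, 1), A = (-1, -2); any affine frame gives the same invariant.
1. L lies on line KT with KL:LT = 1:2 ⇒ L = (0, 1/3)
2. X lies on line KW with KX:XW = 3:1 ⇒ X = (3/4, 0)
through W parallel to AL: direction (1, 7/3); meets XT at J = (10/11, -7/33)
J = X + t·(T−X) with t = -7/33

t = -7/33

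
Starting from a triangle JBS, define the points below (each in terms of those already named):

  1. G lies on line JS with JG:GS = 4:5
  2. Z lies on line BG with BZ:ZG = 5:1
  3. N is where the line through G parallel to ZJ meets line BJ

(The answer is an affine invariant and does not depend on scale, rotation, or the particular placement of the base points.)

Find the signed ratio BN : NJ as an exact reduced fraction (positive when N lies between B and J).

Choose coordinates J = (0, 0), B = (1, 0), S = (0, 1).
1. G lies on line JS with JG:GS = 4:5 ⇒ G = (0, 4/9)
2. Z lies on line BG with BZ:ZG = 5:1 ⇒ Z = (1/6, 10/27)
3. N is where the line through G parallel to ZJ meets line BJ ⇒ N = (-1/5, 0)
N = B + t·(J−B) with t = 6/5, so BN:NJ = t:(1−t) = 6/5:-1/5

BN:NJ = -6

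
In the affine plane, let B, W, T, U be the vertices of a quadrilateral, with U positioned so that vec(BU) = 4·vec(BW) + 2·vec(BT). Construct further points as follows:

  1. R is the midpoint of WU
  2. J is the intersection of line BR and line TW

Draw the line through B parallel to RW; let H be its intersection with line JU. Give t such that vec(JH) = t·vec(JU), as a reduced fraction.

t = -2/5

Choose coordinates B = (0, 0), W = (1, 0), T = (0, 1), U = (4, 2).
1. R is the midpoint of WU ⇒ R = (5/2, 1)
2. J is the intersection of line BR and line TW ⇒ J = (5/7, 2/7)
through B parallel to RW: direction (-3/2, -1); meets JU at H = (-3/5, -2/5)
H = J + t·(U−J) with t = -2/5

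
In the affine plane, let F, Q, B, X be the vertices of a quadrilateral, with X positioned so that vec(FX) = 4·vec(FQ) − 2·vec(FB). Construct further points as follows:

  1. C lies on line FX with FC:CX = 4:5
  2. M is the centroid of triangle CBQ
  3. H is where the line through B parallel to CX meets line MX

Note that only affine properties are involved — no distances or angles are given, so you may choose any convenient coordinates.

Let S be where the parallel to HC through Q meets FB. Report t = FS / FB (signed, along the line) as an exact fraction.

Work in coordinates with F = (0, 0), Q = (1, 0), B = (0, 1), X = (4, -2).
1. C lies on line FX with FC:CX = 4:5 ⇒ C = (16/9, -8/9)
2. M is the centroid of triangle CBQ ⇒ M = (25/27, 1/27)
3. H is where the line through B parallel to CX meets line MX ⇒ H = (-58/27, 56/27)
through Q parallel to HC: direction (106/27, -80/27); meets FB at S = (0, 40/53)
S = F + t·(B−F) with t = 40/53

t = 40/53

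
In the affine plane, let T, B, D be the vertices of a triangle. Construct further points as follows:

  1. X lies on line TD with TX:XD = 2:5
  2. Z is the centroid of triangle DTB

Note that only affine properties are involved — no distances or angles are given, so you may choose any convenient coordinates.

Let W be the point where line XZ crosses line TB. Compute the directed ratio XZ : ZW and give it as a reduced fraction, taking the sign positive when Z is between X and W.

Work in coordinates with T = (0, 0), B = (1, 0), D = (0, 1).
1. X lies on line TD with TX:XD = 2:5 ⇒ X = (0, 2/7)
2. Z is the centroid of triangle DTB ⇒ Z = (1/3, 1/3)
line XZ meets TB at W = (-2, 0)
Z = X + t·(W−X) with t = -1/6, so XZ:ZW = -1/6:7/6

XZ:ZW = -1/7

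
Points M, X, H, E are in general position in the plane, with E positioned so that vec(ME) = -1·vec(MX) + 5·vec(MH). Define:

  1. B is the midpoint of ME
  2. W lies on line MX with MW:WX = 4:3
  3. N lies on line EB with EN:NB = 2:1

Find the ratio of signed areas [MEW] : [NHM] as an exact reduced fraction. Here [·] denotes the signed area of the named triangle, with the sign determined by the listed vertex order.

Work in coordinates with M = (0, 0), X = (1, 0), H = (0, 1), E = (-1, 5).
1. B is the midpoint of ME ⇒ B = (-1/2, 5/2)
2. W lies on line MX with MW:WX = 4:3 ⇒ W = (4/7, 0)
3. N lies on line EB with EN:NB = 2:1 ⇒ N = (-2/3, 10/3)
2·[MEW] = -20/7, 2·[NHM] = -2/3
[MEW]:[NHM] = -20/7:-2/3 = 30/7

[MEW]:[NHM] = 30/7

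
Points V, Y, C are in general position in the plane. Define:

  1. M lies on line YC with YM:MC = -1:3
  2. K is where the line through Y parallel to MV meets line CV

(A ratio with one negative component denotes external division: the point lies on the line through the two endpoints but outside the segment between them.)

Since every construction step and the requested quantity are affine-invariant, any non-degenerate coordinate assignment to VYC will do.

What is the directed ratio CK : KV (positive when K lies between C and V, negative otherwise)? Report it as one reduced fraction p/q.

CK:KV = 2

Work in coordinates with V = (0, 0), Y = (1, 0), C = (0, 1).
1. M lies on line YC with YM:MC = -1:3 ⇒ M = (3/2, -1/2)
2. K is where the line through Y parallel to MV meets line CV ⇒ K = (0, 1/3)
K = C + t·(V−C) with t = 2/3, so CK:KV = t:(1−t) = 2/3:1/3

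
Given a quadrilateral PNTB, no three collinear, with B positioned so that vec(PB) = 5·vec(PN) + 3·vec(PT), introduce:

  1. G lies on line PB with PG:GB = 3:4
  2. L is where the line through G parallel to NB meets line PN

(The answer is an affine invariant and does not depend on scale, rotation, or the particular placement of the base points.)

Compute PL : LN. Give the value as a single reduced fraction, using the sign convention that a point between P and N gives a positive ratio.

PL:LN = 3/4

Choose coordinates P = (0, 0), N = (1, 0), T = (0, 1), B = (5, 3).
1. G lies on line PB with PG:GB = 3:4 ⇒ G = (15/7, 9/7)
2. L is where the line through G parallel to NB meets line PN ⇒ L = (3/7, 0)
L = P + t·(N−P) with t = 3/7, so PL:LN = t:(1−t) = 3/7:4/7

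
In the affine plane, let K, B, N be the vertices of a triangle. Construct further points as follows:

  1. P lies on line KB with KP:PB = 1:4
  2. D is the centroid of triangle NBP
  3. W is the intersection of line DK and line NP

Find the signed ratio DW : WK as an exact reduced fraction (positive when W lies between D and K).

Set K = (0, 0), B = (1, 0), N = (0, 1); any affine frame gives the same invariant.
1. P lies on line KB with KP:PB = 1:4 ⇒ P = (1/5, 0)
2. D is the centroid of triangle NBP ⇒ D = (2/5, 1/3)
3. W is the intersection of line DK and line NP ⇒ W = (6/35, 1/7)
W = D + t·(K−D) with t = 4/7, so DW:WK = t:(1−t) = 4/7:3/7

DW:WK = 4/3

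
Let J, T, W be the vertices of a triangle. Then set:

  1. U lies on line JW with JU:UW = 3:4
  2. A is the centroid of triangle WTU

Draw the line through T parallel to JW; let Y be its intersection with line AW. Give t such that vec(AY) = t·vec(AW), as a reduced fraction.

t = -2

Assign J = (0, 0), T = (1, 0), W = (0, 1) — the answer is frame-independent, so this choice is without loss of generality.
1. U lies on line JW with JU:UW = 3:4 ⇒ U = (0, 3/7)
2. A is the centroid of triangle WTU ⇒ A = (1/3, 10/21)
through T parallel to JW: direction (0, 1); meets AW at Y = (1, -4/7)
Y = A + t·(W−A) with t = -2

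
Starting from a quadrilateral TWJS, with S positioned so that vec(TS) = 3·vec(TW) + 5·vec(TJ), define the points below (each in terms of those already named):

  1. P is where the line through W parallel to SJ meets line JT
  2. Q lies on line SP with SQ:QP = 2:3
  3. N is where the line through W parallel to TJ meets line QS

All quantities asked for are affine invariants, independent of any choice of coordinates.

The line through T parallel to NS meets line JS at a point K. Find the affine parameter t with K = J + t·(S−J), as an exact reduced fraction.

Assign T = (0, 0), W = (1, 0), J = (0, 1), S = (3, 5) — the answer is frame-independent, so this choice is without loss of generality.
1. P is where the line through W parallel to SJ meets line JT ⇒ P = (0, -4/3)
2. Q lies on line SP with SQ:QP = 2:3 ⇒ Q = (9/5, 37/15)
3. N is where the line through W parallel to TJ meets line QS ⇒ N = (1, 7/9)
through T parallel to NS: direction (2, 38/9); meets JS at K = (9/7, 19/7)
K = J + t·(S−J) with t = 3/7

t = 3/7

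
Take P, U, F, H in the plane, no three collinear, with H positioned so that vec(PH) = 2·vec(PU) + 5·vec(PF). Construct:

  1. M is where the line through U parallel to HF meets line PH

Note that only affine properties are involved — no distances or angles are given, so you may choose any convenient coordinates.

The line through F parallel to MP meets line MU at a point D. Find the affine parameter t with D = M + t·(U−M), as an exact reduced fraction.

Assign P = (0, 0), U = (1, 0), F = (0, 1), H = (2, 5) — the answer is frame-independent, so this choice is without loss of generality.
1. M is where the line through U parallel to HF meets line PH ⇒ M = (-4, -10)
through F parallel to MP: direction (4, 10); meets MU at D = (-6, -14)
D = M + t·(U−M) with t = -2/5

t = -2/5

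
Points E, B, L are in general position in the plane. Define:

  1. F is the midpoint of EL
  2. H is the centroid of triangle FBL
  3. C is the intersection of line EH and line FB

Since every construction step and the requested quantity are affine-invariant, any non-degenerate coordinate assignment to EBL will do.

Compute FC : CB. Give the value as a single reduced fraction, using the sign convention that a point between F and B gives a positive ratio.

FC:CB = 1/3

Set E = (0, 0), B = (1, 0), L = (0, 1); any affine frame gives the same invariant.
1. F is the midpoint of EL ⇒ F = (0, 1/2)
2. H is the centroid of triangle FBL ⇒ H = (1/3, 1/2)
3. C is the intersection of line EH and line FB ⇒ C = (1/4, 3/8)
C = F + t·(B−F) with t = 1/4, so FC:CB = t:(1−t) = 1/4:3/4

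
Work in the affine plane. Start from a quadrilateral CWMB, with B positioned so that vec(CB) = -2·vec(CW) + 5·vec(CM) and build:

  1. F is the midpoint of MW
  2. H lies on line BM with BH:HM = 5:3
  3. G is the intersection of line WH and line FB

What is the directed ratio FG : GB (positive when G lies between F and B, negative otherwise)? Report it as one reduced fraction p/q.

FG:GB = 3/10

Choose coordinates C = (0, 0), W = (1, 0), M = (0, 1), B = (-2, 5).
1. F is the midpoint of MW ⇒ F = (1/2, 1/2)
2. H lies on line BM with BH:HM = 5:3 ⇒ H = (-3/4, 5/2)
3. G is the intersection of line WH and line FB ⇒ G = (-1/13, 20/13)
G = F + t·(B−F) with t = 3/13, so FG:GB = t:(1−t) = 3/13:10/13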